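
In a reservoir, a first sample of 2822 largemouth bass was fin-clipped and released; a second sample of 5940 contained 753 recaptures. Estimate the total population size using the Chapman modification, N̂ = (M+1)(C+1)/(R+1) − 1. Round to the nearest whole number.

N̂ = (2822+1)(5940+1)/(753+1) − 1 = 2823·5941/754 − 1
= 16771443/754 − 1 ≈ 22243.3 − 1 ≈ 22242.3 → 22242

N ≈ 22,242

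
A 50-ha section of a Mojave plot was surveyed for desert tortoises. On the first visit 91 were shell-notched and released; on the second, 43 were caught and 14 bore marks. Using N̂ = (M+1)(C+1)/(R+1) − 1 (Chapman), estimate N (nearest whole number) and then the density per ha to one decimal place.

density ≈ 5.4 desert tortoises per ha

N̂ = 92·44/15 − 1 = 4048/15 − 1 ≈ 268.9 → 269
Density = N̂ / area = 269 / 50 ≈ 5.38 → 5.4 per ha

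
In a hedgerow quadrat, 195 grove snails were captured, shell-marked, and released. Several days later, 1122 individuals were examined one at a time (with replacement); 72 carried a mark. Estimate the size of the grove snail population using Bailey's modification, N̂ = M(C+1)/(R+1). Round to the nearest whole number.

N ≈ 3000

N̂ = 195·(1122+1)/(72+1) = 195·1123/73 = 218985/73 ≈ 2999.8 → 3000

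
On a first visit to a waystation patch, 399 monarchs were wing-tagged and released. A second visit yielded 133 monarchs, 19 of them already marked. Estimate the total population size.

N = 2793

N = (399 × 133) / 19 = 53067 / 19 = 2793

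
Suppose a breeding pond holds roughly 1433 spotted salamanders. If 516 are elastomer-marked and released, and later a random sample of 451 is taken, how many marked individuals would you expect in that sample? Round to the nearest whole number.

The marked fraction of the population is 516/1433, so in a sample of 451 expect C·(M/N) marked.
E[R] = 516 × 451 / 1433 = 232716 / 1433 ≈ 162.4 → 162

expected recaptures ≈ 162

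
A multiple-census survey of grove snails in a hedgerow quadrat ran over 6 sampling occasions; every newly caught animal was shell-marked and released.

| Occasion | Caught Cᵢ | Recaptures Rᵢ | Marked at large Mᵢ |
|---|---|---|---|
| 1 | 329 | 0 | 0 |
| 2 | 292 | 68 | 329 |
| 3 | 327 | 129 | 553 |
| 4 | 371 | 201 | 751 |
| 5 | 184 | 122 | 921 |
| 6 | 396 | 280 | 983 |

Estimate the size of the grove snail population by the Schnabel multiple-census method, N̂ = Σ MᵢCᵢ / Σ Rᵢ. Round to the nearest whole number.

Σ MᵢCᵢ = 0·329 + 329·292 + 553·327 + 751·371 + 921·184 + 983·396 = 0 + 96068 + 180831 + 278621 + 169464 + 389268 = 1114252
Σ Rᵢ = 0 + 68 + 129 + 201 + 122 + 280 = 800
N̂ = 1114252 / 800 ≈ 1392.8 → 1393

N ≈ 1393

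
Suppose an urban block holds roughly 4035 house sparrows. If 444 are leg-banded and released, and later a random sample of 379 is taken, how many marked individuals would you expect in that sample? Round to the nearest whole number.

The marked fraction of the population is 444/4035, so in a sample of 379 expect C·(M/N) marked.
E[R] = 444 × 379 / 4035 = 168276 / 4035 ≈ 41.7 → 42

expected recaptures ≈ 42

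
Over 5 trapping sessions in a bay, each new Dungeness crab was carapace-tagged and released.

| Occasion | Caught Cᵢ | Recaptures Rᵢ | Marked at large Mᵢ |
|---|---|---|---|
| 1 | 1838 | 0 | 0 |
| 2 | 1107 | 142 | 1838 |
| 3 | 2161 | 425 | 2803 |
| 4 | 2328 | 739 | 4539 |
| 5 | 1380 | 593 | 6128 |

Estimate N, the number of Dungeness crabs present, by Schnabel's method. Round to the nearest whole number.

Σ MᵢCᵢ = 0·1838 + 1838·1107 + 2803·2161 + 4539·2328 + 6128·1380 = 0 + 2034666 + 6057283 + 10566792 + 8456640 = 27115381
Σ Rᵢ = 0 + 142 + 425 + 739 + 593 = 1899
N̂ = 27115381 / 1899 ≈ 14278.8 → 14279

N ≈ 14,279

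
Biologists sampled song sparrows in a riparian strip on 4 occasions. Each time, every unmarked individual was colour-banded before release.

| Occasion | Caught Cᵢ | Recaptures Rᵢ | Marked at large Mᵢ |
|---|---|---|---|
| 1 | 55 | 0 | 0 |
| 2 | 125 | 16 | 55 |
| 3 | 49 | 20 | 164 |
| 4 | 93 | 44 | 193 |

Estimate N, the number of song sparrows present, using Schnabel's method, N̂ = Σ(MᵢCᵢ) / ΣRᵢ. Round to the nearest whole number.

N ≈ 411

Σ MᵢCᵢ = 0·55 + 55·125 + 164·49 + 193·93 = 0 + 6875 + 8036 + 17949 = 32860
Σ Rᵢ = 0 + 16 + 20 + 44 = 80
N̂ = 32860 / 80 ≈ 410.8 → 411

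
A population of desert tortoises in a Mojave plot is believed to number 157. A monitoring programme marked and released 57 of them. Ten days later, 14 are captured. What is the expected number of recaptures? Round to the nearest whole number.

expected recaptures ≈ 5

The marked fraction of the population is 57/157, so in a sample of 14 expect C·(M/N) marked.
E[R] = 57 × 14 / 157 = 798 / 157 ≈ 5.1 → 5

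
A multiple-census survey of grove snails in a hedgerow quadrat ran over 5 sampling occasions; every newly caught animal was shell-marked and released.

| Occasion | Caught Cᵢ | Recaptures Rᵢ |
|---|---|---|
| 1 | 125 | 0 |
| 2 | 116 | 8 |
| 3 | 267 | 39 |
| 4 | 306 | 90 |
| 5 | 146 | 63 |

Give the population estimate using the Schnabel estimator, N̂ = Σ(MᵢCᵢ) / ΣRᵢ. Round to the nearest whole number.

Marked at large before each occasion: Mᵢ = Σⱼ<ᵢ (Cⱼ − Rⱼ) → M1=0, M2=125, M3=233, M4=461, M5=677
Σ MᵢCᵢ = 0·125 + 125·116 + 233·267 + 461·306 + 677·146 = 0 + 14500 + 62211 + 141066 + 98842 = 316619
Σ Rᵢ = 0 + 8 + 39 + 90 + 63 = 200
N̂ = 316619 / 200 ≈ 1583.1 → 1583

N ≈ 1583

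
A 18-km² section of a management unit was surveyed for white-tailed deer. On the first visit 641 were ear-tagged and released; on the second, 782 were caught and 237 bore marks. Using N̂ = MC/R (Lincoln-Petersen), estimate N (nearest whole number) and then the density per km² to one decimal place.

N̂ = 641·782/237 = 501262/237 ≈ 2115.0 → 2115
Density = N̂ / area = 2115 / 18 ≈ 117.50 → 117.5 per km²

density ≈ 117.5 white-tailed deer per km²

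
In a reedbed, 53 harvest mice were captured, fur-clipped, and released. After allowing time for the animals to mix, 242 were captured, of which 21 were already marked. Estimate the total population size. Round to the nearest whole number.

N ≈ 611

If marked individuals mix randomly, R/C ≈ M/N, giving N ≈ M·C/R.
N = (53 × 242) / 21 = 12826 / 21 ≈ 610.8 → 611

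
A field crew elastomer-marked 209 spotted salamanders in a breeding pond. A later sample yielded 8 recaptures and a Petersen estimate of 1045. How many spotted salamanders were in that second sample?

From N = M·C/R: C = N·R / M = 1045·8 / 209 = 8360 / 209 = 40.

C = 40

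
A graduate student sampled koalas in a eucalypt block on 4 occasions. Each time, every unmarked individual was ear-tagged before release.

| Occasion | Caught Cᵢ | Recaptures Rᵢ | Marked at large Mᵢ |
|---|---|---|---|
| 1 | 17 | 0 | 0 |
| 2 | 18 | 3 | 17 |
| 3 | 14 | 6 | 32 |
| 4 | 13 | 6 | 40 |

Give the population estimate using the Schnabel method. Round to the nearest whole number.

N ≈ 85

Σ MᵢCᵢ = 0·17 + 17·18 + 32·14 + 40·13 = 0 + 306 + 448 + 520 = 1274
Σ Rᵢ = 0 + 3 + 6 + 6 = 15
N̂ = 1274 / 15 ≈ 84.9 → 85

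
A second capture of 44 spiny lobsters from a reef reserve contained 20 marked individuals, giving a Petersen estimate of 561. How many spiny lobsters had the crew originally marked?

M = 255

From N = M·C/R: M = N·R / C = 561·20 / 44 = 11220 / 44 = 255.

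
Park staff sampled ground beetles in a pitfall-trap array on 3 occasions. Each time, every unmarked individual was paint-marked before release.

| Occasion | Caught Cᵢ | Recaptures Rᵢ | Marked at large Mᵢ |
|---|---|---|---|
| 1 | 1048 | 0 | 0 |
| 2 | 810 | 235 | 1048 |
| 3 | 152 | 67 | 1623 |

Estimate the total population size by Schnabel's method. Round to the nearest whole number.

Σ MᵢCᵢ = 0·1048 + 1048·810 + 1623·152 = 0 + 848880 + 246696 = 1095576
Σ Rᵢ = 0 + 235 + 67 = 302
N̂ = 1095576 / 302 ≈ 3627.7 → 3628

N ≈ 3628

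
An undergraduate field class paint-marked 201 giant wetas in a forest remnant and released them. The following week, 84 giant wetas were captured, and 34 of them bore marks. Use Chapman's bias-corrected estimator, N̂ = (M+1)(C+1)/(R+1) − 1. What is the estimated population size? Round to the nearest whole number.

N ≈ 490

N̂ = (201+1)(84+1)/(34+1) − 1 = 202·85/35 − 1
= 17170/35 − 1 ≈ 490.6 − 1 ≈ 489.6 → 490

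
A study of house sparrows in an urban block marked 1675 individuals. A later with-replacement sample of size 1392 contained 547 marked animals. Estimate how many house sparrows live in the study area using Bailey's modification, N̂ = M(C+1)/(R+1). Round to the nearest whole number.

N̂ = 1675·(1392+1)/(547+1) = 1675·1393/548 = 2333275/548 ≈ 4257.8 → 4258

N ≈ 4258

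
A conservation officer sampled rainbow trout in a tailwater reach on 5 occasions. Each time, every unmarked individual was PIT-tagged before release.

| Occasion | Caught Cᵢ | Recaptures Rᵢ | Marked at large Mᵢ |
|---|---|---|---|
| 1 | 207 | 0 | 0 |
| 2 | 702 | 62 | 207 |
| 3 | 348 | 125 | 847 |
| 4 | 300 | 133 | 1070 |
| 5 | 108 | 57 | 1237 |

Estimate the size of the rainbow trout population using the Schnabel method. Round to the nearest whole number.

N ≈ 2373

Σ MᵢCᵢ = 0·207 + 207·702 + 847·348 + 1070·300 + 1237·108 = 0 + 145314 + 294756 + 321000 + 133596 = 894666
Σ Rᵢ = 0 + 62 + 125 + 133 + 57 = 377
N̂ = 894666 / 377 ≈ 2373.1 → 2373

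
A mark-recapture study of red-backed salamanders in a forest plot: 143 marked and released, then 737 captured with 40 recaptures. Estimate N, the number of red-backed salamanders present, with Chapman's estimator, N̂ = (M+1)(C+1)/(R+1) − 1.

N̂ = (143+1)(737+1)/(40+1) − 1 = 144·738/41 − 1
= 106272/41 − 1 = 2592 − 1 = 2591

N = 2591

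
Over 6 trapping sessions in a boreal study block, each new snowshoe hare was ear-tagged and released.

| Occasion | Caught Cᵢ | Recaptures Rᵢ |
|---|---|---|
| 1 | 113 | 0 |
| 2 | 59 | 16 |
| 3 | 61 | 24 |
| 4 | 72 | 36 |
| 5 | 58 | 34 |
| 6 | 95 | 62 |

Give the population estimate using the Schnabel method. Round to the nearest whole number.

N ≈ 392

Marked at large before each occasion: Mᵢ = Σⱼ<ᵢ (Cⱼ − Rⱼ) → M1=0, M2=113, M3=156, M4=193, M5=229, M6=253
Σ MᵢCᵢ = 0·113 + 113·59 + 156·61 + 193·72 + 229·58 + 253·95 = 0 + 6667 + 9516 + 13896 + 13282 + 24035 = 67396
Σ Rᵢ = 0 + 16 + 24 + 36 + 34 + 62 = 172
N̂ = 67396 / 172 ≈ 391.8 → 392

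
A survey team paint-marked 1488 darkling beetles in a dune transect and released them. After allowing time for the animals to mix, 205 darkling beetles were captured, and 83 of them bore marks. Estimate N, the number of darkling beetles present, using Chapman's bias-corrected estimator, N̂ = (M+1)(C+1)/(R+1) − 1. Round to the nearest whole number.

N ≈ 3651

N̂ = (1488+1)(205+1)/(83+1) − 1 = 1489·206/84 − 1
= 306734/84 − 1 ≈ 3651.6 − 1 ≈ 3650.6 → 3651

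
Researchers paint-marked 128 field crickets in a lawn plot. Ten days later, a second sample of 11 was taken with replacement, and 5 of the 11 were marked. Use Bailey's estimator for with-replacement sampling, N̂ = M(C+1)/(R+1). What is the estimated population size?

N = 256

N̂ = 128·(11+1)/(5+1) = 128·12/6 = 1536/6 = 256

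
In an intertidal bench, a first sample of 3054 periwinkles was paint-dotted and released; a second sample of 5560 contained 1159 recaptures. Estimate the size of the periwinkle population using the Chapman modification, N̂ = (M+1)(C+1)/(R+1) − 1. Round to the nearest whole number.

N̂ = (3054+1)(5560+1)/(1159+1) − 1 = 3055·5561/1160 − 1
= 16988855/1160 − 1 ≈ 14645.6 − 1 ≈ 14644.6 → 14645

N ≈ 14,645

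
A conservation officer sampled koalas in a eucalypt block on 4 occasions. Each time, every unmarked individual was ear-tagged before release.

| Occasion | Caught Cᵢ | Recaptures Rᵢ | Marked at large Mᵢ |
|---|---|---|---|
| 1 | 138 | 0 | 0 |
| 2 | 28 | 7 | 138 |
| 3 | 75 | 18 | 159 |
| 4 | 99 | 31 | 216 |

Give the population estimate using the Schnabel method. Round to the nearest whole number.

N ≈ 664

Σ MᵢCᵢ = 0·138 + 138·28 + 159·75 + 216·99 = 0 + 3864 + 11925 + 21384 = 37173
Σ Rᵢ = 0 + 7 + 18 + 31 = 56
N̂ = 37173 / 56 ≈ 663.8 → 664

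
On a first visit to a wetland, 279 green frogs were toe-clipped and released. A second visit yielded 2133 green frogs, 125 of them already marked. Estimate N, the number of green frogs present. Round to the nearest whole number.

N ≈ 4761

Lincoln-Petersen assumes M/N = R/C, so N = M·C / R.
N = (279 × 2133) / 125 = 595107 / 125 ≈ 4760.9 → 4761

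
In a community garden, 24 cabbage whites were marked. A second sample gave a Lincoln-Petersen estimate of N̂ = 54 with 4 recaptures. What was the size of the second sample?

C = 9

From N = M·C/R: C = N·R / M = 54·4 / 24 = 216 / 24 = 9.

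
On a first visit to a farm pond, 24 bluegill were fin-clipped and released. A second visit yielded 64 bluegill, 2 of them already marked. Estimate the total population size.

N = 768

The marked fraction in the recapture sample should equal the marked fraction in the population: 2/64 = 24/N.
N = (24 × 64) / 2 = 1536 / 2 = 768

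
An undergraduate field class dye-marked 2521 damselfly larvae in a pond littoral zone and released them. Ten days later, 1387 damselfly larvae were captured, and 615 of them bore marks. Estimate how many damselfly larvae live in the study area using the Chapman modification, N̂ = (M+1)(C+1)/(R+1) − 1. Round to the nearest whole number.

N̂ = (2521+1)(1387+1)/(615+1) − 1 = 2522·1388/616 − 1
= 3500536/616 − 1 ≈ 5682.7 − 1 ≈ 5681.7 → 5682

N ≈ 5682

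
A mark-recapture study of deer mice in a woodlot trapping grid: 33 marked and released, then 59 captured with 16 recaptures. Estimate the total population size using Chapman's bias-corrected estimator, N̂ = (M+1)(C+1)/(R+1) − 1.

N = 119

N̂ = (33+1)(59+1)/(16+1) − 1 = 34·60/17 − 1
= 2040/17 − 1 = 120 − 1 = 119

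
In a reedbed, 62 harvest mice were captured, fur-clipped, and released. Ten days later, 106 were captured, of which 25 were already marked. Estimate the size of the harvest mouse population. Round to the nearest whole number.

N = (62 × 106) / 25 = 6572 / 25 ≈ 262.9 → 263

N ≈ 263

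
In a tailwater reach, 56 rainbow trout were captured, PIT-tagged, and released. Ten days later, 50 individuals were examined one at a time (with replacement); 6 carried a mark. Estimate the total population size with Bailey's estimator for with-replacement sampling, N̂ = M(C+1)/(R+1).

N̂ = 56·(50+1)/(6+1) = 56·51/7 = 2856/7 = 408

N = 408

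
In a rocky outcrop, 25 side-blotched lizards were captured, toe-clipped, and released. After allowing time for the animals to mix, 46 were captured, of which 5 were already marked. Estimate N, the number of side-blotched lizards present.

N = (25 × 46) / 5 = 1150 / 5 = 230

N = 230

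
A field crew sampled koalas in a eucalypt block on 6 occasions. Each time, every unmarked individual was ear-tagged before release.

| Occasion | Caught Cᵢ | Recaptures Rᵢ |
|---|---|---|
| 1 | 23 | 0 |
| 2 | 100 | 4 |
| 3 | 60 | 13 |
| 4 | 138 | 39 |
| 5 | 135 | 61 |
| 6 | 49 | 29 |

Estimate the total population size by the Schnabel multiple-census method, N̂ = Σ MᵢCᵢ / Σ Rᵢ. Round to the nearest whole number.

Marked at large before each occasion: Mᵢ = Σⱼ<ᵢ (Cⱼ − Rⱼ) → M1=0, M2=23, M3=119, M4=166, M5=265, M6=339
Σ MᵢCᵢ = 0·23 + 23·100 + 119·60 + 166·138 + 265·135 + 339·49 = 0 + 2300 + 7140 + 22908 + 35775 + 16611 = 84734
Σ Rᵢ = 0 + 4 + 13 + 39 + 61 + 29 = 146
N̂ = 84734 / 146 ≈ 580.4 → 580

N ≈ 580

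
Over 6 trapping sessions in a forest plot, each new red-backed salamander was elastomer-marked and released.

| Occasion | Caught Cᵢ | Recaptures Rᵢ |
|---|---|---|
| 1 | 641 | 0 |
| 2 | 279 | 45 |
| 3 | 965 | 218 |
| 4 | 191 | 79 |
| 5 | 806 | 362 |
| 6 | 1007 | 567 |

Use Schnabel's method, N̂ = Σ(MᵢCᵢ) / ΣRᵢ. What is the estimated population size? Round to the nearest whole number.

Marked at large before each occasion: Mᵢ = Σⱼ<ᵢ (Cⱼ − Rⱼ) → M1=0, M2=641, M3=875, M4=1622, M5=1734, M6=2178
Σ MᵢCᵢ = 0·641 + 641·279 + 875·965 + 1622·191 + 1734·806 + 2178·1007 = 0 + 178839 + 844375 + 309802 + 1397604 + 2193246 = 4923866
Σ Rᵢ = 0 + 45 + 218 + 79 + 362 + 567 = 1271
N̂ = 4923866 / 1271 ≈ 3874.0 → 3874

N ≈ 3874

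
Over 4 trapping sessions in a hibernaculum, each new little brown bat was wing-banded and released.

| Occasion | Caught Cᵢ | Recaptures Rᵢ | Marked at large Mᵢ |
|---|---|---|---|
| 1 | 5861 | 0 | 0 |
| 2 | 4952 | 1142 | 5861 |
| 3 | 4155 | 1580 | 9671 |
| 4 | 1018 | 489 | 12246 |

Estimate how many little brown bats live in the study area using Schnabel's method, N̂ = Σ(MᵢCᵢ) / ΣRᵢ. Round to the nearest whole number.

N ≈ 25,435

Σ MᵢCᵢ = 0·5861 + 5861·4952 + 9671·4155 + 12246·1018 = 0 + 29023672 + 40183005 + 12466428 = 81673105
Σ Rᵢ = 0 + 1142 + 1580 + 489 = 3211
N̂ = 81673105 / 3211 ≈ 25435.4 → 25435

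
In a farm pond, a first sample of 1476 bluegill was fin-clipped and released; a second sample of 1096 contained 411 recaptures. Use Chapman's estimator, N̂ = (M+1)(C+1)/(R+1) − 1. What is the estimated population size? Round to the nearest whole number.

N ≈ 3932

N̂ = (1476+1)(1096+1)/(411+1) − 1 = 1477·1097/412 − 1
= 1620269/412 − 1 ≈ 3932.7 − 1 ≈ 3931.7 → 3932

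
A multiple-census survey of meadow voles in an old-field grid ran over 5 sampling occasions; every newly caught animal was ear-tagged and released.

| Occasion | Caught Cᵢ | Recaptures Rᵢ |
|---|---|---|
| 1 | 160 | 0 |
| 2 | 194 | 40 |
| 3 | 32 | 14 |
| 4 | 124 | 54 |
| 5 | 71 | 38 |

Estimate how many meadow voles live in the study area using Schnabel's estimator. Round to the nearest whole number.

Marked at large before each occasion: Mᵢ = Σⱼ<ᵢ (Cⱼ − Rⱼ) → M1=0, M2=160, M3=314, M4=332, M5=402
Σ MᵢCᵢ = 0·160 + 160·194 + 314·32 + 332·124 + 402·71 = 0 + 31040 + 10048 + 41168 + 28542 = 110798
Σ Rᵢ = 0 + 40 + 14 + 54 + 38 = 146
N̂ = 110798 / 146 ≈ 758.9 → 759

N ≈ 759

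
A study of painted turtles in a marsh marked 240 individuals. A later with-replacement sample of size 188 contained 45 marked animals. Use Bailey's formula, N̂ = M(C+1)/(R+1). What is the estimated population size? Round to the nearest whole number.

N̂ = 240·(188+1)/(45+1) = 240·189/46 = 45360/46 ≈ 986.1 → 986

N ≈ 986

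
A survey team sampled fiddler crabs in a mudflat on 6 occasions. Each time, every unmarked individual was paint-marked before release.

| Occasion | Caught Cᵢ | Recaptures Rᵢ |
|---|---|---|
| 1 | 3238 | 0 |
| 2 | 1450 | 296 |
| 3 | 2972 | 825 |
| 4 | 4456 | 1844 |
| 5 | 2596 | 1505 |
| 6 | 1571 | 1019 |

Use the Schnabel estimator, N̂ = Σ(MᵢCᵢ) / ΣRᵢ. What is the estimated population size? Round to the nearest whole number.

N ≈ 15,801

Marked at large before each occasion: Mᵢ = Σⱼ<ᵢ (Cⱼ − Rⱼ) → M1=0, M2=3238, M3=4392, M4=6539, M5=9151, M6=10242
Σ MᵢCᵢ = 0·3238 + 3238·1450 + 4392·2972 + 6539·4456 + 9151·2596 + 10242·1571 = 0 + 4695100 + 13053024 + 29137784 + 23755996 + 16090182 = 86732086
Σ Rᵢ = 0 + 296 + 825 + 1844 + 1505 + 1019 = 5489
N̂ = 86732086 / 5489 ≈ 15801.1 → 15801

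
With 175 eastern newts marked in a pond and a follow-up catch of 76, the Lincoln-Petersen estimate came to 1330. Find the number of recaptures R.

R = 10

From N = M·C/R: R = M·C / N = 175·76 / 1330 = 13300 / 1330 = 10.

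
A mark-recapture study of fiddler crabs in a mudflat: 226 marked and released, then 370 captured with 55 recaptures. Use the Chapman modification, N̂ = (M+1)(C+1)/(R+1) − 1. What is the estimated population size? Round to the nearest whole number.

N ≈ 1503

N̂ = (226+1)(370+1)/(55+1) − 1 = 227·371/56 − 1
= 84217/56 − 1 ≈ 1503.9 − 1 ≈ 1502.9 → 1503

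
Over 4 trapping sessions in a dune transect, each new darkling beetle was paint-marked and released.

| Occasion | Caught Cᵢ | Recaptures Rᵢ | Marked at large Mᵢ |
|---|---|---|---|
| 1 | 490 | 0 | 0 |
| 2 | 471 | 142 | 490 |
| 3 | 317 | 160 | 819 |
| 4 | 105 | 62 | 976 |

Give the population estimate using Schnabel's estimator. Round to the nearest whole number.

Σ MᵢCᵢ = 0·490 + 490·471 + 819·317 + 976·105 = 0 + 230790 + 259623 + 102480 = 592893
Σ Rᵢ = 0 + 142 + 160 + 62 = 364
N̂ = 592893 / 364 ≈ 1628.8 → 1629

N ≈ 1629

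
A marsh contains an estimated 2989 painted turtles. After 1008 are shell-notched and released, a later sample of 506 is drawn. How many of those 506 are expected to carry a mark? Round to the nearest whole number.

expected recaptures ≈ 171

Expected recaptures E[R] = M·C / N.
E[R] = 1008 × 506 / 2989 = 510048 / 2989 ≈ 170.6 → 171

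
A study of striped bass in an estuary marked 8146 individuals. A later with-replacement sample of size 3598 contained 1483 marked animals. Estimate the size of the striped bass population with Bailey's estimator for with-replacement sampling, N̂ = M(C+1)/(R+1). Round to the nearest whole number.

N ≈ 19,756

N̂ = 8146·(3598+1)/(1483+1) = 8146·3599/1484 = 29317454/1484 ≈ 19755.7 → 19756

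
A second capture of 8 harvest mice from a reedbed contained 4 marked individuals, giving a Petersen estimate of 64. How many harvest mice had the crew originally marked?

M = 32

From N = M·C/R: M = N·R / C = 64·4 / 8 = 256 / 8 = 32.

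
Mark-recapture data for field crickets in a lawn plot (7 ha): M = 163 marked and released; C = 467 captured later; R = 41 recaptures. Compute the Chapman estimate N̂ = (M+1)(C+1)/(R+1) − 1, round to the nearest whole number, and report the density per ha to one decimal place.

density ≈ 260.9 field crickets per ha

N̂ = 164·468/42 − 1 = 76752/42 − 1 ≈ 1826.4 → 1826
Density = N̂ / area = 1826 / 7 ≈ 260.86 → 260.9 per ha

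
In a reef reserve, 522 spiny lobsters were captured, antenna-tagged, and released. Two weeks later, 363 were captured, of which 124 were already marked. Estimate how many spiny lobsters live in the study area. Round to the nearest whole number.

N ≈ 1528

The marked fraction in the recapture sample should equal the marked fraction in the population: 124/363 = 522/N.
N = (522 × 363) / 124 = 189486 / 124 ≈ 1528.1 → 1528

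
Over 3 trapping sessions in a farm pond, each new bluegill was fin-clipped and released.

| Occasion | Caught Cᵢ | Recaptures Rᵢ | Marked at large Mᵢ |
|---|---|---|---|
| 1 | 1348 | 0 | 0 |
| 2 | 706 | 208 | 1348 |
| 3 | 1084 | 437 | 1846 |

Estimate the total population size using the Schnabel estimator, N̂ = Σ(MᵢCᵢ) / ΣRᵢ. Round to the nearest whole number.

Σ MᵢCᵢ = 0·1348 + 1348·706 + 1846·1084 = 0 + 951688 + 2001064 = 2952752
Σ Rᵢ = 0 + 208 + 437 = 645
N̂ = 2952752 / 645 ≈ 4577.9 → 4578

N ≈ 4578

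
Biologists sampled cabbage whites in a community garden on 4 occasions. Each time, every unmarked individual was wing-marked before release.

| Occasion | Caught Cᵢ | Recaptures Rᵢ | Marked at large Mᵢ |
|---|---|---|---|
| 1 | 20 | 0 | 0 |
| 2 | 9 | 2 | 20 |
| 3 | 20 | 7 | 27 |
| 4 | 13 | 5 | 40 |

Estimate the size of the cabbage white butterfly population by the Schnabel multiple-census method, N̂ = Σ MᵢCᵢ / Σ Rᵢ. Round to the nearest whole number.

N ≈ 89

Σ MᵢCᵢ = 0·20 + 20·9 + 27·20 + 40·13 = 0 + 180 + 540 + 520 = 1240
Σ Rᵢ = 0 + 2 + 7 + 5 = 14
N̂ = 1240 / 14 ≈ 88.6 → 89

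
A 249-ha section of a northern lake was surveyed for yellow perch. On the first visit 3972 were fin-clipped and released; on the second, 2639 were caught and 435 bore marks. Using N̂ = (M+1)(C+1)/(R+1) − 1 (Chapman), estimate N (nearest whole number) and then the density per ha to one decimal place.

N̂ = 3973·2640/436 − 1 = 10488720/436 − 1 ≈ 24055.7 → 24056
Density = N̂ / area = 24056 / 249 ≈ 96.61 → 96.6 per ha

density ≈ 96.6 yellow perch per ha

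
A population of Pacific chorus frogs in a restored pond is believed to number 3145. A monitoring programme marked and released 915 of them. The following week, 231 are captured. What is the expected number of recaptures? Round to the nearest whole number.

expected recaptures ≈ 67

The marked fraction of the population is 915/3145, so in a sample of 231 expect C·(M/N) marked.
E[R] = 915 × 231 / 3145 = 211365 / 3145 ≈ 67.2 → 67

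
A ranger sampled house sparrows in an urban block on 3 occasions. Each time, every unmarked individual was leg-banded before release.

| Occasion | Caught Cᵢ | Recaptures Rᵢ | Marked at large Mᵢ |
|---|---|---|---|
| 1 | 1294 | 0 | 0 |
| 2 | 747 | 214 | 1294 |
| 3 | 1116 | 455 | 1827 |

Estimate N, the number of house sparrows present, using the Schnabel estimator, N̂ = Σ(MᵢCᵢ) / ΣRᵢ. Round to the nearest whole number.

N ≈ 4493

Σ MᵢCᵢ = 0·1294 + 1294·747 + 1827·1116 = 0 + 966618 + 2038932 = 3005550
Σ Rᵢ = 0 + 214 + 455 = 669
N̂ = 3005550 / 669 ≈ 4492.6 → 4493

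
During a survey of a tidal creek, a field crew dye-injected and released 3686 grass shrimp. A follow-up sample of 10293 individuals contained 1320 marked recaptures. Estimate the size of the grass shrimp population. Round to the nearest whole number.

N ≈ 28,742

N = (3686 × 10293) / 1320 = 37939998 / 1320 ≈ 28742.4 → 28742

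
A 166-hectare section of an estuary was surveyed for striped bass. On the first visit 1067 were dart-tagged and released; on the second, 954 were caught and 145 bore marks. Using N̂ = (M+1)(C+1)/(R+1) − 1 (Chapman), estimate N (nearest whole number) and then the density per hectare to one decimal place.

N̂ = 1068·955/146 − 1 = 1019940/146 − 1 ≈ 6984.9 → 6985
Density = N̂ / area = 6985 / 166 ≈ 42.08 → 42.1 per hectare

density ≈ 42.1 striped bass per hectare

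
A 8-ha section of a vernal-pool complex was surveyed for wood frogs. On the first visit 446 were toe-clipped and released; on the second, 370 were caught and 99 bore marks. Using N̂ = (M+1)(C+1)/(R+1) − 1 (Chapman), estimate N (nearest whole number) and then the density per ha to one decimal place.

density ≈ 207.1 wood frogs per ha

N̂ = 447·371/100 − 1 = 165837/100 − 1 ≈ 1657.4 → 1657
Density = N̂ / area = 1657 / 8 ≈ 207.12 → 207.1 per ha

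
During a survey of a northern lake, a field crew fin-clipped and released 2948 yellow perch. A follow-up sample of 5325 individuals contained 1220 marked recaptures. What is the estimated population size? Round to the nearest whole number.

N ≈ 12,867

N = (2948 × 5325) / 1220 = 15698100 / 1220 ≈ 12867.3 → 12867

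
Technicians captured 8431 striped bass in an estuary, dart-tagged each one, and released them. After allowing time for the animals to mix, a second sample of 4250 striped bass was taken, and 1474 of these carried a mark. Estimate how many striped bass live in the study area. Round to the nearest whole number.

N ≈ 24,309

The marked fraction in the recapture sample should equal the marked fraction in the population: 1474/4250 = 8431/N.
N = (8431 × 4250) / 1474 = 35831750 / 1474 ≈ 24309.2 → 24309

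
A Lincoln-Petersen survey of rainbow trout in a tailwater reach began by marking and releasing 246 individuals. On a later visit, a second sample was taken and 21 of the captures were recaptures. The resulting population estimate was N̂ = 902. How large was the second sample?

C = 77

From N = M·C/R: C = N·R / M = 902·21 / 246 = 18942 / 246 = 77.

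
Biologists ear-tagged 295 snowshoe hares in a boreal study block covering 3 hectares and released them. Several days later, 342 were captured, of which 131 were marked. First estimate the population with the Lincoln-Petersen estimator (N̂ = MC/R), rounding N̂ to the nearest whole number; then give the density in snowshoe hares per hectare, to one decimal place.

N̂ = 295·342/131 = 100890/131 ≈ 770.2 → 770
Density = N̂ / area = 770 / 3 ≈ 256.67 → 256.7 per hectare

density ≈ 256.7 snowshoe hares per hectare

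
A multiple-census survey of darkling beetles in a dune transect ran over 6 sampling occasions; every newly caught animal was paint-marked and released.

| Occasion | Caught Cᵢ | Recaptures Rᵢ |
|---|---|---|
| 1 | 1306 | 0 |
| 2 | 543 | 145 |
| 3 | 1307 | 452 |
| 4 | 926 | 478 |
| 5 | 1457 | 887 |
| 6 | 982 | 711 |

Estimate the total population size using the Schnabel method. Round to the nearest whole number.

N ≈ 4938

Marked at large before each occasion: Mᵢ = Σⱼ<ᵢ (Cⱼ − Rⱼ) → M1=0, M2=1306, M3=1704, M4=2559, M5=3007, M6=3577
Σ MᵢCᵢ = 0·1306 + 1306·543 + 1704·1307 + 2559·926 + 3007·1457 + 3577·982 = 0 + 709158 + 2227128 + 2369634 + 4381199 + 3512614 = 13199733
Σ Rᵢ = 0 + 145 + 452 + 478 + 887 + 711 = 2673
N̂ = 13199733 / 2673 ≈ 4938.2 → 4938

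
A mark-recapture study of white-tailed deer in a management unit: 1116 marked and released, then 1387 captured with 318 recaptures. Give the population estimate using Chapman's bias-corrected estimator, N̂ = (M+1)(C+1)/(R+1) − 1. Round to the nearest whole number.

N ≈ 4859

N̂ = (1116+1)(1387+1)/(318+1) − 1 = 1117·1388/319 − 1
= 1550396/319 − 1 ≈ 4860.2 − 1 ≈ 4859.2 → 4859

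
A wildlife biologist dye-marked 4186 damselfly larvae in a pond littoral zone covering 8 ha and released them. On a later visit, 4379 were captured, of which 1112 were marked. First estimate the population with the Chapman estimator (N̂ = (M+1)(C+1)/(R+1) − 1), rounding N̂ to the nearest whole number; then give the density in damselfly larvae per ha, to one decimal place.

N̂ = 4187·4380/1113 − 1 = 18339060/1113 − 1 ≈ 16476.1 → 16476
Density = N̂ / area = 16476 / 8 ≈ 2059.50 → 2059.5 per ha

density ≈ 2059.5 damselfly larvae per ha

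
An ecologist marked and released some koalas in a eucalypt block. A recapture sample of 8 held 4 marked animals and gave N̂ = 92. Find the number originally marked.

From N = M·C/R: M = N·R / C = 92·4 / 8 = 368 / 8 = 46.

M = 46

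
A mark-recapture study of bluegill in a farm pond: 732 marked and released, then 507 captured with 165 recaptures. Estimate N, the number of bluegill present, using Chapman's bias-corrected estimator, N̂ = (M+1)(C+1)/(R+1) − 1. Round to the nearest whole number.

N̂ = (732+1)(507+1)/(165+1) − 1 = 733·508/166 − 1
= 372364/166 − 1 ≈ 2243.2 − 1 ≈ 2242.2 → 2242

N ≈ 2242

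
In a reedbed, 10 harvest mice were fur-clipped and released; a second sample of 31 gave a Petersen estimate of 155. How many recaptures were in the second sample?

R = 2

From N = M·C/R: R = M·C / N = 10·31 / 155 = 310 / 155 = 2.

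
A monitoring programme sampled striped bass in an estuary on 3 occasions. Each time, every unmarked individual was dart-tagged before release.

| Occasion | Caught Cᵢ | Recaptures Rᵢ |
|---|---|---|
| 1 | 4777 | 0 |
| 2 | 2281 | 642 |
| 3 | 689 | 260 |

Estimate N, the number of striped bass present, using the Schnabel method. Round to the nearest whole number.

Marked at large before each occasion: Mᵢ = Σⱼ<ᵢ (Cⱼ − Rⱼ) → M1=0, M2=4777, M3=6416
Σ MᵢCᵢ = 0·4777 + 4777·2281 + 6416·689 = 0 + 10896337 + 4420624 = 15316961
Σ Rᵢ = 0 + 642 + 260 = 902
N̂ = 15316961 / 902 ≈ 16981.1 → 16981

N ≈ 16,981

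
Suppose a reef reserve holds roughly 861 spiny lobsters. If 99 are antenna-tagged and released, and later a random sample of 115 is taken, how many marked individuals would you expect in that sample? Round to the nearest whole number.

Expected recaptures E[R] = M·C / N.
E[R] = 99 × 115 / 861 = 11385 / 861 ≈ 13.2 → 13

expected recaptures ≈ 13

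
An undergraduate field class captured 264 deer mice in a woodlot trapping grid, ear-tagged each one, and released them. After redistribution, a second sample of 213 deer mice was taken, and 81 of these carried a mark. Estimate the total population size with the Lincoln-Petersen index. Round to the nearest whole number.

N ≈ 694

N = (264 × 213) / 81 = 56232 / 81 ≈ 694.2 → 694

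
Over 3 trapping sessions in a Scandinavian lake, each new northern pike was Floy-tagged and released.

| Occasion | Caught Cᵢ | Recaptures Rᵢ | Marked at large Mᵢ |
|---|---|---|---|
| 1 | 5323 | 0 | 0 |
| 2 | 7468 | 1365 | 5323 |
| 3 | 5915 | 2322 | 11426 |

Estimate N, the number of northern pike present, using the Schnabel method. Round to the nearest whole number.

Σ MᵢCᵢ = 0·5323 + 5323·7468 + 11426·5915 = 0 + 39752164 + 67584790 = 107336954
Σ Rᵢ = 0 + 1365 + 2322 = 3687
N̂ = 107336954 / 3687 ≈ 29112.3 → 29112

N ≈ 29,112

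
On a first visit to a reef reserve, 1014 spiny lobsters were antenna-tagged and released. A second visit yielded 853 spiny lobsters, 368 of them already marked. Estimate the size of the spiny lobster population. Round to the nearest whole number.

N ≈ 2350

Lincoln-Petersen assumes M/N = R/C, so N = M·C / R.
N = (1014 × 853) / 368 = 864942 / 368 ≈ 2350.4 → 2350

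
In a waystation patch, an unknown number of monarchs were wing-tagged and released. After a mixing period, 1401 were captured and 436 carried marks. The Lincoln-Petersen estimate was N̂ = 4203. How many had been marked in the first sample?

M = 1308

From N = M·C/R: M = N·R / C = 4203·436 / 1401 = 1832508 / 1401 = 1308.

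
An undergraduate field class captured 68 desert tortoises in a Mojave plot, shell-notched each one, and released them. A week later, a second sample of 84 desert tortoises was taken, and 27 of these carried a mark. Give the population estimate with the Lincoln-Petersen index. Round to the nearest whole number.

N = (68 × 84) / 27 = 5712 / 27 ≈ 211.6 → 212

N ≈ 212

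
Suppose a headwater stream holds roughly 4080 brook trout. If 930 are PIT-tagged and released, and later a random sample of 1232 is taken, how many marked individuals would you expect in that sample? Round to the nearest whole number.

The marked fraction of the population is 930/4080, so in a sample of 1232 expect C·(M/N) marked.
E[R] = 930 × 1232 / 4080 = 1145760 / 4080 ≈ 280.8 → 281

expected recaptures ≈ 281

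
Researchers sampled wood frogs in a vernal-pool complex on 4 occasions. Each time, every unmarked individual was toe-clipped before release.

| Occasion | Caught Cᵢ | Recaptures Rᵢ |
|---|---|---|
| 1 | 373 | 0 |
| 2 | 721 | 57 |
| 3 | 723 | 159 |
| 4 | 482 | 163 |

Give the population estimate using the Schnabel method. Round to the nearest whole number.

N ≈ 4724

Marked at large before each occasion: Mᵢ = Σⱼ<ᵢ (Cⱼ − Rⱼ) → M1=0, M2=373, M3=1037, M4=1601
Σ MᵢCᵢ = 0·373 + 373·721 + 1037·723 + 1601·482 = 0 + 268933 + 749751 + 771682 = 1790366
Σ Rᵢ = 0 + 57 + 159 + 163 = 379
N̂ = 1790366 / 379 ≈ 4723.9 → 4724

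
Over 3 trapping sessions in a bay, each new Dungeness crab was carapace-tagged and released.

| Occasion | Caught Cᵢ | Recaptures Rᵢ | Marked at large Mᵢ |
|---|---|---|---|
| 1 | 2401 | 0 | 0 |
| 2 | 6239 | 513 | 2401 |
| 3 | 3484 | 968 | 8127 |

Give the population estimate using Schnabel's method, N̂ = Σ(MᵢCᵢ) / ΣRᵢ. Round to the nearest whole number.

N ≈ 29,233

Σ MᵢCᵢ = 0·2401 + 2401·6239 + 8127·3484 = 0 + 14979839 + 28314468 = 43294307
Σ Rᵢ = 0 + 513 + 968 = 1481
N̂ = 43294307 / 1481 ≈ 29233.2 → 29233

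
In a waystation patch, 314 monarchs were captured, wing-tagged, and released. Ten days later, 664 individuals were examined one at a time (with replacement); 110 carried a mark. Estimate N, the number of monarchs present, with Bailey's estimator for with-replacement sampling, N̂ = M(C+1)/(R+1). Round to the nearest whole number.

N ≈ 1881

N̂ = 314·(664+1)/(110+1) = 314·665/111 = 208810/111 ≈ 1881.2 → 1881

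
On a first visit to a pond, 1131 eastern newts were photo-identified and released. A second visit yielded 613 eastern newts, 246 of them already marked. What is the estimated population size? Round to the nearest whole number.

N ≈ 2818

Lincoln-Petersen assumes M/N = R/C, so N = M·C / R.
N = (1131 × 613) / 246 = 693303 / 246 ≈ 2818.3 → 2818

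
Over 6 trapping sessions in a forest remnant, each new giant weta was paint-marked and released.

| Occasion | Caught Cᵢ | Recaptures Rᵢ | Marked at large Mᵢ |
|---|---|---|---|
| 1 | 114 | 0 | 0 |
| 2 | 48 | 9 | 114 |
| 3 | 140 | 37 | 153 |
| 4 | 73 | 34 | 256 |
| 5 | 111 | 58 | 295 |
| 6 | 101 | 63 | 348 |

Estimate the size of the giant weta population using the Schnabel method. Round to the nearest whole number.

Σ MᵢCᵢ = 0·114 + 114·48 + 153·140 + 256·73 + 295·111 + 348·101 = 0 + 5472 + 21420 + 18688 + 32745 + 35148 = 113473
Σ Rᵢ = 0 + 9 + 37 + 34 + 58 + 63 = 201
N̂ = 113473 / 201 ≈ 564.5 → 565

N ≈ 565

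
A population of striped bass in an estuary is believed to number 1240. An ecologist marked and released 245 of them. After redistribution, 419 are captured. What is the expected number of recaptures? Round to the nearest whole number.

expected recaptures ≈ 83

Expected recaptures E[R] = M·C / N.
E[R] = 245 × 419 / 1240 = 102655 / 1240 ≈ 82.8 → 83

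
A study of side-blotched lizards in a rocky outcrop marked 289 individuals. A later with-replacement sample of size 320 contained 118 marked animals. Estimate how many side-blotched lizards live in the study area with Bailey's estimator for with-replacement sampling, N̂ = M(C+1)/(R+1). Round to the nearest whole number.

N ≈ 780

N̂ = 289·(320+1)/(118+1) = 289·321/119 = 92769/119 ≈ 779.6 → 780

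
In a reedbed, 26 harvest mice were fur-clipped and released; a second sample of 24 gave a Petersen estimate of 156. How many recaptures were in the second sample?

From N = M·C/R: R = M·C / N = 26·24 / 156 = 624 / 156 = 4.

R = 4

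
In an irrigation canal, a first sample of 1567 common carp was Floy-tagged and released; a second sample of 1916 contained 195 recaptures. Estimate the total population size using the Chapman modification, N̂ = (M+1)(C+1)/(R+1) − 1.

N = 15,335

N̂ = (1567+1)(1916+1)/(195+1) − 1 = 1568·1917/196 − 1
= 3005856/196 − 1 = 15336 − 1 = 15335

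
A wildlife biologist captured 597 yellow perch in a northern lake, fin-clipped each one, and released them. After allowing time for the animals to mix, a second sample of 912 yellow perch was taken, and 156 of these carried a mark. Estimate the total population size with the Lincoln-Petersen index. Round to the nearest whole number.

Lincoln-Petersen assumes M/N = R/C, so N = M·C / R.
N = (597 × 912) / 156 = 544464 / 156 ≈ 3490.2 → 3490

N ≈ 3490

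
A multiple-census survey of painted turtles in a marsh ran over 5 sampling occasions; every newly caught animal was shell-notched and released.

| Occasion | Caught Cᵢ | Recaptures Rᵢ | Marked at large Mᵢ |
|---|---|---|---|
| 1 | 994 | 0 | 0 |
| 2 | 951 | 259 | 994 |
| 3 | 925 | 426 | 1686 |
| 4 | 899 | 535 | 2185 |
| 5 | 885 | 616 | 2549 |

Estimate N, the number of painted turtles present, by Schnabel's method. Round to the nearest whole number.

N ≈ 3663

Σ MᵢCᵢ = 0·994 + 994·951 + 1686·925 + 2185·899 + 2549·885 = 0 + 945294 + 1559550 + 1964315 + 2255865 = 6725024
Σ Rᵢ = 0 + 259 + 426 + 535 + 616 = 1836
N̂ = 6725024 / 1836 ≈ 3662.9 → 3663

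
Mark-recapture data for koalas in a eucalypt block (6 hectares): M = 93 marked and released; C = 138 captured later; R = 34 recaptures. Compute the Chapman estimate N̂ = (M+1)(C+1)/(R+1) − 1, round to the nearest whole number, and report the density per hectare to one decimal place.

density ≈ 62.0 koalas per hectare

N̂ = 94·139/35 − 1 = 13066/35 − 1 ≈ 372.3 → 372
Density = N̂ / area = 372 / 6 = 62.0 per hectare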